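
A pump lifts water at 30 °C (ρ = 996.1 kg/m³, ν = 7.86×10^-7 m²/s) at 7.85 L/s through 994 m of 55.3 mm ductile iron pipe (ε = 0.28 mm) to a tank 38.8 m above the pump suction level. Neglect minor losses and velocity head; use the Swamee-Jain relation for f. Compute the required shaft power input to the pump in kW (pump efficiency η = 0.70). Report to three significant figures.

V = 4Q/(πD²) = 3.268 m/s; Re = 2.30×10^5; ε/D = 0.00506; f = 0.03105
h_f = f(L/D)V²/2g = 303.9 m
Total head H = z + h_f = 38.8 + 303.9 = 342.7 m
P_hyd = ρgQH = 996.1·9.81·0.00785·342.7 = 26.29 kW
P_shaft = P_hyd/η = 26.29/0.70 = 37.55 kW

P_shaft ≈ 37.6 kW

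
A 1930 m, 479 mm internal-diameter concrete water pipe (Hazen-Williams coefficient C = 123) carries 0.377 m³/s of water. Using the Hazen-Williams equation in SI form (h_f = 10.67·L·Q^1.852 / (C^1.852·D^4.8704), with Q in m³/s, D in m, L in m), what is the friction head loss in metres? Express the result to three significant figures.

h_f ≈ 16.4 m

h_f = 10.67·1930·0.377^1.852 / (123^1.852·0.479^4.8704) = 16.42 m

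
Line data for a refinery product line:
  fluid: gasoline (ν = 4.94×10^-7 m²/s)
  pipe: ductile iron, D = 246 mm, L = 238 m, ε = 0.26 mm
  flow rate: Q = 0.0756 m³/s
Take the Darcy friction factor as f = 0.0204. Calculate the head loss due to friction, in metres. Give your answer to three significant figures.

h_f ≈ 2.55 m

V = 4Q/(πD²) = 4·0.0756/(π·0.246²) = 1.591 m/s
h_f = f(L/D)V²/(2g) = 0.02040·(238/0.246)·1.591²/(2·9.81) = 2.545 m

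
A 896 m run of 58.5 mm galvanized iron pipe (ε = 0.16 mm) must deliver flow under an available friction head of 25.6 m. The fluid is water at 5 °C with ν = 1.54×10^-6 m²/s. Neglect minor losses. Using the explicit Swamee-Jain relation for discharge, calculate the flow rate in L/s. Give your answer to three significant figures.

Q ≈ 2.88 L/s

Swamee-Jain (Type II): Q = -0.965·√(gD⁵h_f/L)·ln[ε/(3.7D) + √(3.17ν²L/(gD³h_f))]
√(gD⁵h_f/L) = √(9.81·0.0585⁵·25.6/896) = 4.382×10^-4
ε/(3.7D) = 7.39×10^-4; √(3.17ν²L/(gD³h_f)) = 3.66×10^-4
Q = -0.965·4.382×10^-4·ln(0.001105) = 0.002879 m³/s
Check: V = 1.07 m/s, Re = 4.07×10^4, f = 0.02891, h_f = 25.9 m ≈ 25.6 m ✓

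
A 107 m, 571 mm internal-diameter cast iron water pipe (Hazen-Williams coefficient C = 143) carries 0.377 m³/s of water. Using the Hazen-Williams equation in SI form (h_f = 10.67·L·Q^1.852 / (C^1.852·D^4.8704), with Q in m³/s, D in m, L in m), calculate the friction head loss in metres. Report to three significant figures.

h_f ≈ 0.293 m

h_f = 10.67·107·0.377^1.852 / (143^1.852·0.571^4.8704) = 0.2928 m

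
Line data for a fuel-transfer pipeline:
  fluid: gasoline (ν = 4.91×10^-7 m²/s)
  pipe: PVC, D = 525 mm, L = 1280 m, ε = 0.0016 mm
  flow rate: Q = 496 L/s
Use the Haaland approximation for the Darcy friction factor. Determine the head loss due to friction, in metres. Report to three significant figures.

h_f ≈ 6.60 m

V = 4Q/(πD²) = 4·0.496/(π·0.525²) = 2.291 m/s
Re = VD/ν = 2.291·0.525/4.91×10^-7 = 2.45×10^6 → turbulent
ε/D = 0.0016/525 = 3.05×10^-6
Haaland: f = 0.01011
h_f = f(L/D)V²/(2g) = 0.01011·(1280/0.525)·2.291²/(2·9.81) = 6.599 m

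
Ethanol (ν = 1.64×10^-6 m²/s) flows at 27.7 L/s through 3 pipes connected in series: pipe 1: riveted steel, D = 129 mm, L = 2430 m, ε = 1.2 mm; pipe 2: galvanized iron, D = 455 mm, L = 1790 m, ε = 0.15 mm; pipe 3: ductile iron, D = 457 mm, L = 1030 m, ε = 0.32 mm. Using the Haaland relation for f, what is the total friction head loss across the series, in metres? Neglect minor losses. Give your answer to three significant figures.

Pipe 1: V = 2.119 m/s, Re = 1.67×10^5, ε/D = 0.00930, f = 0.03742, h_1 = f(L/D)V²/2g = 161.4 m
Pipe 2: V = 0.1704 m/s, Re = 4.73×10^4, ε/D = 3.30×10^-4, f = 0.02195, h_2 = f(L/D)V²/2g = 0.1277 m
Pipe 3: V = 0.1689 m/s, Re = 4.71×10^4, ε/D = 7.00×10^-4, f = 0.02308, h_3 = f(L/D)V²/2g = 0.07561 m
Series → Q common, losses add: H = Σh = 161.6 m

H ≈ 162 m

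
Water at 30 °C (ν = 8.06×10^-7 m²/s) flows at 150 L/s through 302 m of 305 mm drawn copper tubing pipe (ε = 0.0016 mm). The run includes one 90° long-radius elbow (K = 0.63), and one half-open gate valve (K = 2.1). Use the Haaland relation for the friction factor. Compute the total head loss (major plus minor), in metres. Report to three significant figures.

H_L ≈ 3.18 m

V = 4Q/(πD²) = 2.053 m/s; V²/2g = 0.2148 m
Re = 7.77×10^5, ε/D = 5.25×10^-6 → f = 0.01217 (Haaland)
Major: h_f = f(L/D)·V²/2g = 0.01217·990.2·0.2148 = 2.589 m
Minor: ΣK = 2.73; h_m = ΣK·V²/2g = 0.5865 m
Total H_L = 2.589 + 0.5865 = 3.175 m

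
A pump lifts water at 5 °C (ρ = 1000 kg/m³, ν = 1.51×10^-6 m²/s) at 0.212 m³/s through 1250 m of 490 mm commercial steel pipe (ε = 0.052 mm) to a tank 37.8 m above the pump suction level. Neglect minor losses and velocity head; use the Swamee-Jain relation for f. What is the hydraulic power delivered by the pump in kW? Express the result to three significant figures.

V = 4Q/(πD²) = 1.124 m/s; Re = 3.65×10^5; ε/D = 1.06×10^-4; f = 0.01510
h_f = f(L/D)V²/2g = 2.481 m
Total head H = z + h_f = 37.8 + 2.481 = 40.28 m
P_hyd = ρgQH = 1000·9.81·0.212·40.28 = 83.77 kW

P_hyd ≈ 83.8 kW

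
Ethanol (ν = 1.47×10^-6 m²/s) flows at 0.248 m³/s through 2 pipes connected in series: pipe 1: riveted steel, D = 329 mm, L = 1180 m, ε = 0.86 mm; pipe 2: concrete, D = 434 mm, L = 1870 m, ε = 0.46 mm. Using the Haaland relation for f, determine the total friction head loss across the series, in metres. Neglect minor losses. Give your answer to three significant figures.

H ≈ 52.2 m

Pipe 1: V = 2.917 m/s, Re = 6.53×10^5, ε/D = 0.00261, f = 0.02544, h_1 = f(L/D)V²/2g = 39.57 m
Pipe 2: V = 1.676 m/s, Re = 4.95×10^5, ε/D = 0.00106, f = 0.02046, h_2 = f(L/D)V²/2g = 12.63 m
Series → Q common, losses add: H = Σh = 52.20 m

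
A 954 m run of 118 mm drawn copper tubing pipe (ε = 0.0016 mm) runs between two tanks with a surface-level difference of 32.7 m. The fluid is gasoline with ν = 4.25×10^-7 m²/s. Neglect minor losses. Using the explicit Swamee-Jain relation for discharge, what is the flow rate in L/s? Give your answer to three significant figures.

Swamee-Jain (Type II): Q = -0.965·√(gD⁵h_f/L)·ln[ε/(3.7D) + √(3.17ν²L/(gD³h_f))]
√(gD⁵h_f/L) = √(9.81·0.118⁵·32.7/954) = 0.002774
ε/(3.7D) = 3.66×10^-6; √(3.17ν²L/(gD³h_f)) = 3.22×10^-5
Q = -0.965·0.002774·ln(3.586×10^-5) = 0.02740 m³/s
Check: V = 2.51 m/s, Re = 6.96×10^5, f = 0.01262, h_f = 32.6 m ≈ 32.7 m ✓

Q ≈ 27.4 L/s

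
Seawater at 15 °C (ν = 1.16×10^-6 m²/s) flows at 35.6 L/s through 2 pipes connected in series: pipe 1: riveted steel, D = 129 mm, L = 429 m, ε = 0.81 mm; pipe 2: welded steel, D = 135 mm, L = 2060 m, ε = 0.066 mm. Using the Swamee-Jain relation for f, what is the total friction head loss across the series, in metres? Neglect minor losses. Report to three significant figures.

H ≈ 130 m

Pipe 1: V = 2.724 m/s, Re = 3.03×10^5, ε/D = 0.00628, f = 0.03297, h_1 = f(L/D)V²/2g = 41.47 m
Pipe 2: V = 2.487 m/s, Re = 2.89×10^5, ε/D = 4.89×10^-4, f = 0.01831, h_2 = f(L/D)V²/2g = 88.09 m
Series → Q common, losses add: H = Σh = 129.6 m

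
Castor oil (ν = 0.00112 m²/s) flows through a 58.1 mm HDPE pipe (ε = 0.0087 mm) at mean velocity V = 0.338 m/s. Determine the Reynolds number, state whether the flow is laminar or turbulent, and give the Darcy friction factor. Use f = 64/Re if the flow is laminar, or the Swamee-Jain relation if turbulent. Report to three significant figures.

Re = VD/ν = 0.3380·0.0581/0.00112 = 17.5
Re < 2300 → laminar → f = 64/Re = 3.650

Re ≈ 17.5; laminar; f = 64/Re ≈ 3.65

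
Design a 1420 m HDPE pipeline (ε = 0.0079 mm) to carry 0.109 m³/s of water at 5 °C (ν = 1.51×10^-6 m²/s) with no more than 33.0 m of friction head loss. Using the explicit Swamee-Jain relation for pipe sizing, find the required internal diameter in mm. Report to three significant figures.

Swamee-Jain (Type III): D = 0.66·[ε^1.25·(LQ²/(gh_f))^4.75 + ν·Q^9.4·(L/(gh_f))^5.2]^0.04
LQ²/(gh_f) = 0.05211; L/(gh_f) = 4.386
Term 1 = ε^1.25·(…)^4.75 = 3.37×10^-13; Term 2 = ν·Q^9.4·(…)^5.2 = 2.95×10^-12
D = 0.66·(3.37×10^-13 + 2.95×10^-12)^0.04 = 0.2292 m = 229 mm
Check: V = 2.64 m/s, Re = 4.01×10^5, f = 0.01409, h_f = 31.1 m ≈ 33.0 m ✓

D ≈ 229 mm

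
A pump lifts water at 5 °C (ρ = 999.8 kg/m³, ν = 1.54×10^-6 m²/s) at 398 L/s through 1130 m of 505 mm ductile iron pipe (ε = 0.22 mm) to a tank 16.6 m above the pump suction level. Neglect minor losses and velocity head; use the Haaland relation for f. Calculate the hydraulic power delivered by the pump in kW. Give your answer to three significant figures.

V = 4Q/(πD²) = 1.987 m/s; Re = 6.52×10^5; ε/D = 4.36×10^-4; f = 0.01695
h_f = f(L/D)V²/2g = 7.635 m
Total head H = z + h_f = 16.6 + 7.635 = 24.23 m
P_hyd = ρgQH = 999.8·9.81·0.398·24.23 = 94.60 kW

P_hyd ≈ 94.6 kW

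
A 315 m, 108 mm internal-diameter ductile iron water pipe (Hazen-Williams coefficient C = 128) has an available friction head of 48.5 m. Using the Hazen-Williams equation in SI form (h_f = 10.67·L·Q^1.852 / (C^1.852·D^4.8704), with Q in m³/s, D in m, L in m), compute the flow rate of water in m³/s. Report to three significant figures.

Q ≈ 0.0373 m³/s

Rearranging: Q = [h_f·C^1.852·D^4.8704 / (10.67·L)]^(1/1.852)
Q = [48.5·128^1.852·0.108^4.8704 / (10.67·315)]^0.540 = 0.03727 m³/s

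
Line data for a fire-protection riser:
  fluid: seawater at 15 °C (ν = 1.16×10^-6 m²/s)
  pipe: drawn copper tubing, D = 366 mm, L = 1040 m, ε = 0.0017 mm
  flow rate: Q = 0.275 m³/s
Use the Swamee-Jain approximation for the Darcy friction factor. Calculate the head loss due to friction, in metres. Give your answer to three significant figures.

h_f ≈ 12.0 m

V = 4Q/(πD²) = 4·0.275/(π·0.366²) = 2.614 m/s
Re = VD/ν = 2.614·0.366/1.16×10^-6 = 8.25×10^5 → turbulent
ε/D = 0.0017/366 = 4.64×10^-6
Swamee-Jain: f = 0.01210
h_f = f(L/D)V²/(2g) = 0.01210·(1040/0.366)·2.614²/(2·9.81) = 11.97 m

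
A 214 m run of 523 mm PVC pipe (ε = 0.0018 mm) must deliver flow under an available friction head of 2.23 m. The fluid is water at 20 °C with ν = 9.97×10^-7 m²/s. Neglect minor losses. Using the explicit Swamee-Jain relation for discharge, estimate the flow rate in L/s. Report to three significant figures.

Q ≈ 675 L/s

Swamee-Jain (Type II): Q = -0.965·√(gD⁵h_f/L)·ln[ε/(3.7D) + √(3.17ν²L/(gD³h_f))]
√(gD⁵h_f/L) = √(9.81·0.523⁵·2.23/214) = 0.06325
ε/(3.7D) = 9.30×10^-7; √(3.17ν²L/(gD³h_f)) = 1.47×10^-5
Q = -0.965·0.06325·ln(1.561×10^-5) = 0.6755 m³/s
Check: V = 3.14 m/s, Re = 1.65×10^6, f = 0.01081, h_f = 2.23 m ≈ 2.23 m ✓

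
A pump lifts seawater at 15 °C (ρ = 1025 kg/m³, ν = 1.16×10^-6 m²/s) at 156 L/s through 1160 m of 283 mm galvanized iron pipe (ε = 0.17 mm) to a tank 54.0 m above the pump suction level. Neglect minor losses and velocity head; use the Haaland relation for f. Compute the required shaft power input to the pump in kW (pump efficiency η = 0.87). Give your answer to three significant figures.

P_shaft ≈ 139 kW

V = 4Q/(πD²) = 2.480 m/s; Re = 6.05×10^5; ε/D = 6.01×10^-4; f = 0.01807
h_f = f(L/D)V²/2g = 23.21 m
Total head H = z + h_f = 54.0 + 23.21 = 77.21 m
P_hyd = ρgQH = 1025·9.81·0.156·77.21 = 121.1 kW
P_shaft = P_hyd/η = 121.1/0.87 = 139.2 kW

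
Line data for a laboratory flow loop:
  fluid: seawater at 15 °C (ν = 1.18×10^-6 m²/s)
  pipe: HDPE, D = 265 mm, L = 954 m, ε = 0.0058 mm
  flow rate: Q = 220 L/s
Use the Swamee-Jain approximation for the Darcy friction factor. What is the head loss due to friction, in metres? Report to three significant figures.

V = 4Q/(πD²) = 4·0.220/(π·0.265²) = 3.989 m/s
Re = VD/ν = 3.989·0.265/1.18×10^-6 = 8.96×10^5 → turbulent
ε/D = 0.0058/265 = 2.19×10^-5
Swamee-Jain: f = 0.01231
h_f = f(L/D)V²/(2g) = 0.01231·(954/0.265)·3.989²/(2·9.81) = 35.94 m

h_f ≈ 35.9 m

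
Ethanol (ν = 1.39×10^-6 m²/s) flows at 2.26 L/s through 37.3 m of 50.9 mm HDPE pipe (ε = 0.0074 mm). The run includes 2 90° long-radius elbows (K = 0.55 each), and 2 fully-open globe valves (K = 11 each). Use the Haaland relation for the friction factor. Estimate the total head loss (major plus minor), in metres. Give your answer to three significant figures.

H_L ≈ 2.47 m

V = 4Q/(πD²) = 1.111 m/s; V²/2g = 0.06287 m
Re = 4.07×10^4, ε/D = 1.45×10^-4 → f = 0.02208 (Haaland)
Major: h_f = f(L/D)·V²/2g = 0.02208·732.8·0.06287 = 1.017 m
Minor: ΣK = 23.1; h_m = ΣK·V²/2g = 1.452 m
Total H_L = 1.017 + 1.452 = 2.470 m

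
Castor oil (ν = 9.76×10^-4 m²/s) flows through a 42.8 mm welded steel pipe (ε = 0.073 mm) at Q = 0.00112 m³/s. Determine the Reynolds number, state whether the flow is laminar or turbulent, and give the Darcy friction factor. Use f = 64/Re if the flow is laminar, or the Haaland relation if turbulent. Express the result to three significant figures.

V = 4Q/(πD²) = 0.7785 m/s
Re = VD/ν = 0.7785·0.0428/9.76×10^-4 = 34.1
Re < 2300 → laminar → f = 64/Re = 1.875

Re ≈ 34.1; laminar; f = 64/Re ≈ 1.87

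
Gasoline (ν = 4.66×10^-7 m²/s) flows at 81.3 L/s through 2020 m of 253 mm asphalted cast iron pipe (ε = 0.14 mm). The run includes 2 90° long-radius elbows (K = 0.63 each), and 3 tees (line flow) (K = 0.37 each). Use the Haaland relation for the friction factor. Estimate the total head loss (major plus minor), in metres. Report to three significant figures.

H_L ≈ 19.0 m

V = 4Q/(πD²) = 1.617 m/s; V²/2g = 0.1333 m
Re = 8.78×10^5, ε/D = 5.53×10^-4 → f = 0.01758 (Haaland)
Major: h_f = f(L/D)·V²/2g = 0.01758·7984·0.1333 = 18.71 m
Minor: ΣK = 2.37; h_m = ΣK·V²/2g = 0.3159 m
Total H_L = 18.71 + 0.3159 = 19.03 m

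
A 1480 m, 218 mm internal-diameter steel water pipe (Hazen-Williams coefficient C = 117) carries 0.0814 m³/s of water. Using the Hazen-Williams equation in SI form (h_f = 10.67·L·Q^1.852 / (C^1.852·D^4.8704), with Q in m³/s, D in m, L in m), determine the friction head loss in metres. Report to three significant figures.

h_f = 10.67·1480·0.0814^1.852 / (117^1.852·0.218^4.8704) = 37.38 m

h_f ≈ 37.4 m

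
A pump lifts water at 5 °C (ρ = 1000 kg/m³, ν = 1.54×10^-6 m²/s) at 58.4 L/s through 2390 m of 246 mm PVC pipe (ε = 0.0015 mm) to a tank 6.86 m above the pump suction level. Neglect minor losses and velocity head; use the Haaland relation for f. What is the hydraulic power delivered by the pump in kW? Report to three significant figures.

P_hyd ≈ 10.6 kW

V = 4Q/(πD²) = 1.229 m/s; Re = 1.96×10^5; ε/D = 6.10×10^-6; f = 0.01559
h_f = f(L/D)V²/2g = 11.66 m
Total head H = z + h_f = 6.86 + 11.66 = 18.52 m
P_hyd = ρgQH = 1000·9.81·0.0584·18.52 = 10.61 kW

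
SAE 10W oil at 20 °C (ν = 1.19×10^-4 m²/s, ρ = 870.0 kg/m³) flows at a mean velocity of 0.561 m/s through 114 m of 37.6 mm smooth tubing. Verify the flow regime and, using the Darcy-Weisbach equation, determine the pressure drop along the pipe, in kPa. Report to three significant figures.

Δp ≈ 150 kPa

Re = VD/ν = 0.561·0.03760/1.19×10^-4 = 177 → laminar (Re < 2300)
f = 64/Re = 0.3611
h_f = f(L/D)V²/(2g) = 0.3611·(114/0.03760)·0.561²/(2·9.81) = 17.56 m
Δp = ρg·h_f = 870.0·9.81·17.56 = 149.9 kPa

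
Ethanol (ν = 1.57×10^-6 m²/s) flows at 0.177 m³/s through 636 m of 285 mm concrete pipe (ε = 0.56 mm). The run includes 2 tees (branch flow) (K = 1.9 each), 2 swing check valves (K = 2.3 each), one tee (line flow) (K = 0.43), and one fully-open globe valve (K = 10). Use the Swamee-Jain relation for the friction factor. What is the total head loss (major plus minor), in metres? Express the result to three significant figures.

H_L ≈ 28.2 m

V = 4Q/(πD²) = 2.775 m/s; V²/2g = 0.3924 m
Re = 5.04×10^5, ε/D = 0.00196 → f = 0.02379 (Swamee-Jain)
Major: h_f = f(L/D)·V²/2g = 0.02379·2232·0.3924 = 20.83 m
Minor: ΣK = 18.8; h_m = ΣK·V²/2g = 7.388 m
Total H_L = 20.83 + 7.388 = 28.22 m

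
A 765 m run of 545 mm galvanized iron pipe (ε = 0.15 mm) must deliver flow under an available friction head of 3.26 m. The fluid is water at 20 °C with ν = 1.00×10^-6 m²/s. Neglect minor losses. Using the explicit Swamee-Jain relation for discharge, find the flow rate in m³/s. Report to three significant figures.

Swamee-Jain (Type II): Q = -0.965·√(gD⁵h_f/L)·ln[ε/(3.7D) + √(3.17ν²L/(gD³h_f))]
√(gD⁵h_f/L) = √(9.81·0.545⁵·3.26/765) = 0.04483
ε/(3.7D) = 7.44×10^-5; √(3.17ν²L/(gD³h_f)) = 2.16×10^-5
Q = -0.965·0.04483·ln(9.603×10^-5) = 0.4002 m³/s
Check: V = 1.72 m/s, Re = 9.35×10^5, f = 0.01558, h_f = 3.28 m ≈ 3.26 m ✓

Q ≈ 0.400 m³/s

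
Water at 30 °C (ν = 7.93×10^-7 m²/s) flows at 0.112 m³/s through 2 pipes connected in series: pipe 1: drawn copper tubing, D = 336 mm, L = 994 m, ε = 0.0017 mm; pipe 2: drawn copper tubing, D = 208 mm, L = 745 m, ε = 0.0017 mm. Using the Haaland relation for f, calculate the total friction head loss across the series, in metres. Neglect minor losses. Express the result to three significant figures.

H ≈ 26.9 m

Pipe 1: V = 1.263 m/s, Re = 5.35×10^5, ε/D = 5.06×10^-6, f = 0.01296, h_1 = f(L/D)V²/2g = 3.119 m
Pipe 2: V = 3.296 m/s, Re = 8.65×10^5, ε/D = 8.17×10^-6, f = 0.01201, h_2 = f(L/D)V²/2g = 23.81 m
Series → Q common, losses add: H = Σh = 26.93 m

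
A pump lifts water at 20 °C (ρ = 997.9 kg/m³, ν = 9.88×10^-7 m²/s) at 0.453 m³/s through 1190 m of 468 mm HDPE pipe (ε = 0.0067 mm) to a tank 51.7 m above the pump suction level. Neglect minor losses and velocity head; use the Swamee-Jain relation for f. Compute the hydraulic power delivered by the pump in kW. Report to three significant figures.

P_hyd ≈ 275 kW

V = 4Q/(πD²) = 2.633 m/s; Re = 1.25×10^6; ε/D = 1.43×10^-5; f = 0.01158
h_f = f(L/D)V²/2g = 10.41 m
Total head H = z + h_f = 51.7 + 10.41 = 62.11 m
P_hyd = ρgQH = 997.9·9.81·0.453·62.11 = 275.4 kW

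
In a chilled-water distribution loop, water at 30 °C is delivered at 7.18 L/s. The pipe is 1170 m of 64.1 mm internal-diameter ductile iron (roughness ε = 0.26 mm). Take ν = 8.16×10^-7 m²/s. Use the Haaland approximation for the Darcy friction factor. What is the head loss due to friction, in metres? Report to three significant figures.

V = 4Q/(πD²) = 4·0.00718/(π·0.0641²) = 2.225 m/s
Re = VD/ν = 2.225·0.0641/8.16×10^-7 = 1.75×10^5 → turbulent
ε/D = 0.26/64.1 = 0.00406
Haaland: f = 0.02915
h_f = f(L/D)V²/(2g) = 0.02915·(1170/0.0641)·2.225²/(2·9.81) = 134.3 m

h_f ≈ 134 m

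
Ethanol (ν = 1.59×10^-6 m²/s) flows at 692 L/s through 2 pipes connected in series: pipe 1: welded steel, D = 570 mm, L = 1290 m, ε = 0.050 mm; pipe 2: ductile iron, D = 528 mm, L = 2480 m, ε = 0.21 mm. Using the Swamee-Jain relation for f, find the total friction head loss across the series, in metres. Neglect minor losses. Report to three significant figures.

Pipe 1: V = 2.712 m/s, Re = 9.72×10^5, ε/D = 8.77×10^-5, f = 0.01336, h_1 = f(L/D)V²/2g = 11.33 m
Pipe 2: V = 3.160 m/s, Re = 1.05×10^6, ε/D = 3.98×10^-4, f = 0.01654, h_2 = f(L/D)V²/2g = 39.54 m
Series → Q common, losses add: H = Σh = 50.87 m

H ≈ 50.9 m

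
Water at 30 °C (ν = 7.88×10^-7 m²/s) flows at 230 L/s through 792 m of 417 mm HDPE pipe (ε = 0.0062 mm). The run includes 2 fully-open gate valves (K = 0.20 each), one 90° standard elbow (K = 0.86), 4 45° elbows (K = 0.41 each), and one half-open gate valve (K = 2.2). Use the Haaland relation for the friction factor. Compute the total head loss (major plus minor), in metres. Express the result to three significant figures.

H_L ≈ 4.05 m

V = 4Q/(πD²) = 1.684 m/s; V²/2g = 0.1446 m
Re = 8.91×10^5, ε/D = 1.49×10^-5 → f = 0.01207 (Haaland)
Major: h_f = f(L/D)·V²/2g = 0.01207·1899·0.1446 = 3.313 m
Minor: ΣK = 5.10; h_m = ΣK·V²/2g = 0.7372 m
Total H_L = 3.313 + 0.7372 = 4.051 m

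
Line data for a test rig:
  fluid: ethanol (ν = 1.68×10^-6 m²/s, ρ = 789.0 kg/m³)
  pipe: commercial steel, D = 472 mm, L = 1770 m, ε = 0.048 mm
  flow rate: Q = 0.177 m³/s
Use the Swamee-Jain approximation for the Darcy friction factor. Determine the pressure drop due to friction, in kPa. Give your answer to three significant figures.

Δp ≈ 23.6 kPa

V = 4Q/(πD²) = 4·0.177/(π·0.472²) = 1.012 m/s
Re = VD/ν = 1.012·0.472/1.68×10^-6 = 2.84×10^5 → turbulent
ε/D = 0.048/472 = 1.02×10^-4
Swamee-Jain: f = 0.01557
h_f = f(L/D)V²/(2g) = 0.01557·(1770/0.472)·1.012²/(2·9.81) = 3.045 m
Δp = ρg·h_f = 789.0·9.81·3.045 = 23.57 kPa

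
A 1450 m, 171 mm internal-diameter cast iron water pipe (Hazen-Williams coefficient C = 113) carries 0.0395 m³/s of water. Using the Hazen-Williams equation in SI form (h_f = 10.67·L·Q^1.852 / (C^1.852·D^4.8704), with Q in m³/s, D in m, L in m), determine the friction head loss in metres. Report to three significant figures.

h_f = 10.67·1450·0.0395^1.852 / (113^1.852·0.171^4.8704) = 33.40 m

h_f ≈ 33.4 m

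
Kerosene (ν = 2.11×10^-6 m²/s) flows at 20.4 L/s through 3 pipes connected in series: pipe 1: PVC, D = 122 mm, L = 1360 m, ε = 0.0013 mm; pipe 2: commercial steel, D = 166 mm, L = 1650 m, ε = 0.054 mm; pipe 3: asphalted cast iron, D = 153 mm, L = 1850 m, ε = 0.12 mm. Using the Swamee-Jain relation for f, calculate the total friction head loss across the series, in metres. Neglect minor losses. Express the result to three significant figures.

H ≈ 57.0 m

Pipe 1: V = 1.745 m/s, Re = 1.01×10^5, ε/D = 1.07×10^-5, f = 0.01789, h_1 = f(L/D)V²/2g = 30.96 m
Pipe 2: V = 0.9426 m/s, Re = 7.42×10^4, ε/D = 3.25×10^-4, f = 0.02056, h_2 = f(L/D)V²/2g = 9.252 m
Pipe 3: V = 1.110 m/s, Re = 8.05×10^4, ε/D = 7.84×10^-4, f = 0.02209, h_3 = f(L/D)V²/2g = 16.76 m
Series → Q common, losses add: H = Σh = 56.98 m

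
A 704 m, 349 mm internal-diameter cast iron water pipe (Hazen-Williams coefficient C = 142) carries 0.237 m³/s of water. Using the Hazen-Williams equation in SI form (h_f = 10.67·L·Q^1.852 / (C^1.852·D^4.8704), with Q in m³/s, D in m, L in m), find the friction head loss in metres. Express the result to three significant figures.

h_f ≈ 9.09 m

h_f = 10.67·704·0.237^1.852 / (142^1.852·0.349^4.8704) = 9.086 m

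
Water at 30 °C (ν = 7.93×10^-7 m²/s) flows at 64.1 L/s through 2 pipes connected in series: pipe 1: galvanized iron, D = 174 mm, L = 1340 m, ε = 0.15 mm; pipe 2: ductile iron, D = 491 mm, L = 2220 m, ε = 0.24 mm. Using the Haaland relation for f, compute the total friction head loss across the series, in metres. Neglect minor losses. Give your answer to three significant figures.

Pipe 1: V = 2.696 m/s, Re = 5.91×10^5, ε/D = 8.62×10^-4, f = 0.01948, h_1 = f(L/D)V²/2g = 55.55 m
Pipe 2: V = 0.3385 m/s, Re = 2.10×10^5, ε/D = 4.89×10^-4, f = 0.01850, h_2 = f(L/D)V²/2g = 0.4887 m
Series → Q common, losses add: H = Σh = 56.04 m

H ≈ 56.0 m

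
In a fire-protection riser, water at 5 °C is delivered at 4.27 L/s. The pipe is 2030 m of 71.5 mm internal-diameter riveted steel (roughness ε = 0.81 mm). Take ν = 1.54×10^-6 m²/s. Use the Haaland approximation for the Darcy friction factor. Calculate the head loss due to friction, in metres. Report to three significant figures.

h_f ≈ 66.6 m

V = 4Q/(πD²) = 4·0.00427/(π·0.0715²) = 1.063 m/s
Re = VD/ν = 1.063·0.0715/1.54×10^-6 = 4.94×10^4 → turbulent
ε/D = 0.81/71.5 = 0.0113
Haaland: f = 0.04068
h_f = f(L/D)V²/(2g) = 0.04068·(2030/0.0715)·1.063²/(2·9.81) = 66.57 m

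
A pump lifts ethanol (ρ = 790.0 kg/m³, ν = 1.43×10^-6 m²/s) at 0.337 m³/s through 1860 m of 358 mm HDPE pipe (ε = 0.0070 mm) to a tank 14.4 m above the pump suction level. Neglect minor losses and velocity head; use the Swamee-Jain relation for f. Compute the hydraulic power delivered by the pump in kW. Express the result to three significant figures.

V = 4Q/(πD²) = 3.348 m/s; Re = 8.38×10^5; ε/D = 1.96×10^-5; f = 0.01238
h_f = f(L/D)V²/2g = 36.74 m
Total head H = z + h_f = 14.4 + 36.74 = 51.14 m
P_hyd = ρgQH = 790.0·9.81·0.337·51.14 = 133.6 kW

P_hyd ≈ 134 kW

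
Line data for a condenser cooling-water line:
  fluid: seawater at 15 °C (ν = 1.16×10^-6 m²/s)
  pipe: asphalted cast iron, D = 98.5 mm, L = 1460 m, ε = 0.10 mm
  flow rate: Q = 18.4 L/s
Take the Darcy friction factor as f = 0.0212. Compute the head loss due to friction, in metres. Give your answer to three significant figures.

h_f ≈ 93.4 m

V = 4Q/(πD²) = 4·0.0184/(π·0.0985²) = 2.415 m/s
h_f = f(L/D)V²/(2g) = 0.02120·(1460/0.0985)·2.415²/(2·9.81) = 93.38 m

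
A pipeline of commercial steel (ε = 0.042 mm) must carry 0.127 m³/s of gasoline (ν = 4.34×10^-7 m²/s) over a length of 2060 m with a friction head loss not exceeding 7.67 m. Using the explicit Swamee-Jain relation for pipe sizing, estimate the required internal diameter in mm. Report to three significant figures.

D ≈ 349 mm

Swamee-Jain (Type III): D = 0.66·[ε^1.25·(LQ²/(gh_f))^4.75 + ν·Q^9.4·(L/(gh_f))^5.2]^0.04
LQ²/(gh_f) = 0.4416; L/(gh_f) = 27.38
Term 1 = ε^1.25·(…)^4.75 = 6.96×10^-8; Term 2 = ν·Q^9.4·(…)^5.2 = 4.87×10^-8
D = 0.66·(6.96×10^-8 + 4.87×10^-8)^0.04 = 0.3487 m = 349 mm
Check: V = 1.33 m/s, Re = 1.07×10^6, f = 0.01373, h_f = 7.31 m ≈ 7.67 m ✓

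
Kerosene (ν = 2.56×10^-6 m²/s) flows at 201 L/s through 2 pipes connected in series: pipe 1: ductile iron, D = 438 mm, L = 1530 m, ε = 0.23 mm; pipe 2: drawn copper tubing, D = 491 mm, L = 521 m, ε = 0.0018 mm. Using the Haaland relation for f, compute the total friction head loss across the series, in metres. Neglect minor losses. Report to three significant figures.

H ≈ 6.83 m

Pipe 1: V = 1.334 m/s, Re = 2.28×10^5, ε/D = 5.25×10^-4, f = 0.01857, h_1 = f(L/D)V²/2g = 5.884 m
Pipe 2: V = 1.062 m/s, Re = 2.04×10^5, ε/D = 3.67×10^-6, f = 0.01547, h_2 = f(L/D)V²/2g = 0.9426 m
Series → Q common, losses add: H = Σh = 6.826 m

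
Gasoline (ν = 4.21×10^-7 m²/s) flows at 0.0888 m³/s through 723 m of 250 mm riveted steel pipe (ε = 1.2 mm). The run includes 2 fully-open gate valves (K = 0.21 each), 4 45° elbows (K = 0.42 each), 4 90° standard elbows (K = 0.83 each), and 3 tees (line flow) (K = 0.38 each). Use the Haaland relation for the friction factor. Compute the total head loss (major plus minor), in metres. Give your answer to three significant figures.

H_L ≈ 15.6 m

V = 4Q/(πD²) = 1.809 m/s; V²/2g = 0.1668 m
Re = 1.07×10^6, ε/D = 0.00480 → f = 0.03014 (Haaland)
Major: h_f = f(L/D)·V²/2g = 0.03014·2892·0.1668 = 14.54 m
Minor: ΣK = 6.56; h_m = ΣK·V²/2g = 1.094 m
Total H_L = 14.54 + 1.094 = 15.63 m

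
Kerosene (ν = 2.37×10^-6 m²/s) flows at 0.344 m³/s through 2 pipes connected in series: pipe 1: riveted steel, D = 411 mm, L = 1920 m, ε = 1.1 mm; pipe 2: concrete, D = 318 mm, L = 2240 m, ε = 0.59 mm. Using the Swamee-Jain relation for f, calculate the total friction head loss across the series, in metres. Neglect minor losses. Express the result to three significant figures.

Pipe 1: V = 2.593 m/s, Re = 4.50×10^5, ε/D = 0.00268, f = 0.02579, h_1 = f(L/D)V²/2g = 41.29 m
Pipe 2: V = 4.331 m/s, Re = 5.81×10^5, ε/D = 0.00186, f = 0.02340, h_2 = f(L/D)V²/2g = 157.6 m
Series → Q common, losses add: H = Σh = 198.9 m

H ≈ 199 m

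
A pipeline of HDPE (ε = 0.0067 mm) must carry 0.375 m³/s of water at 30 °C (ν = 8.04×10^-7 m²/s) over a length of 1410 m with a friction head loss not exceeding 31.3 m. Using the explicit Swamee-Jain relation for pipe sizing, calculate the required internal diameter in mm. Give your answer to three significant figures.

D ≈ 360 mm

Swamee-Jain (Type III): D = 0.66·[ε^1.25·(LQ²/(gh_f))^4.75 + ν·Q^9.4·(L/(gh_f))^5.2]^0.04
LQ²/(gh_f) = 0.6458; L/(gh_f) = 4.592
Term 1 = ε^1.25·(…)^4.75 = 4.27×10^-8; Term 2 = ν·Q^9.4·(…)^5.2 = 2.21×10^-7
D = 0.66·(4.27×10^-8 + 2.21×10^-7)^0.04 = 0.3600 m = 360 mm
Check: V = 3.68 m/s, Re = 1.65×10^6, f = 0.01128, h_f = 30.5 m ≈ 31.3 m ✓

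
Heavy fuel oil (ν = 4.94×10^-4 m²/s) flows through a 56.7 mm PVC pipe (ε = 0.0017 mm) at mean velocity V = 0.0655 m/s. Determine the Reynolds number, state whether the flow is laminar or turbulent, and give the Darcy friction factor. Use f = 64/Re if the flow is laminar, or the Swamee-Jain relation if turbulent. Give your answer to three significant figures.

Re ≈ 7.52; laminar; f = 64/Re ≈ 8.51

Re = VD/ν = 0.06550·0.0567/4.94×10^-4 = 7.52
Re < 2300 → laminar → f = 64/Re = 8.513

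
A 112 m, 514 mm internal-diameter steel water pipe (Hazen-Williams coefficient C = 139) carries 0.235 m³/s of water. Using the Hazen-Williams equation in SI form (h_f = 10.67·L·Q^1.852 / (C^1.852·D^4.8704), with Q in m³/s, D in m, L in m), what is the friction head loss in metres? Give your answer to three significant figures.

h_f ≈ 0.225 m

h_f = 10.67·112·0.235^1.852 / (139^1.852·0.514^4.8704) = 0.2246 m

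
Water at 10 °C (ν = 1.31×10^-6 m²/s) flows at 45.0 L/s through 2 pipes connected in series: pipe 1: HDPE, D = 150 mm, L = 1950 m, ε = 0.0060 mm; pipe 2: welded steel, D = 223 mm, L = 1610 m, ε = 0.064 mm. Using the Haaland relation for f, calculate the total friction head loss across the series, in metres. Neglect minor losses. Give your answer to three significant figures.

H ≈ 71.9 m

Pipe 1: V = 2.546 m/s, Re = 2.92×10^5, ε/D = 4.00×10^-5, f = 0.01476, h_1 = f(L/D)V²/2g = 63.42 m
Pipe 2: V = 1.152 m/s, Re = 1.96×10^5, ε/D = 2.87×10^-4, f = 0.01747, h_2 = f(L/D)V²/2g = 8.532 m
Series → Q common, losses add: H = Σh = 71.95 m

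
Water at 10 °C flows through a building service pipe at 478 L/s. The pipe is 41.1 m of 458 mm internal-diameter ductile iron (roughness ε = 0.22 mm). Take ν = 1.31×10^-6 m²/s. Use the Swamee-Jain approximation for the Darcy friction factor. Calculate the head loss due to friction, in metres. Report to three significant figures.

h_f ≈ 0.661 m

V = 4Q/(πD²) = 4·0.478/(π·0.458²) = 2.901 m/s
Re = VD/ν = 2.901·0.458/1.31×10^-6 = 1.01×10^6 → turbulent
ε/D = 0.22/458 = 4.80×10^-4
Swamee-Jain: f = 0.01716
h_f = f(L/D)V²/(2g) = 0.01716·(41.1/0.458)·2.901²/(2·9.81) = 0.6607 m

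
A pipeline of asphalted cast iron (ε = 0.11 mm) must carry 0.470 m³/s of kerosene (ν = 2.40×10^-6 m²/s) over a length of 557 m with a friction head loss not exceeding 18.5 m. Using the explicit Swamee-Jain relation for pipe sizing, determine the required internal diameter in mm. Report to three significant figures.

Swamee-Jain (Type III): D = 0.66·[ε^1.25·(LQ²/(gh_f))^4.75 + ν·Q^9.4·(L/(gh_f))^5.2]^0.04
LQ²/(gh_f) = 0.6780; L/(gh_f) = 3.069
Term 1 = ε^1.25·(…)^4.75 = 1.78×10^-6; Term 2 = ν·Q^9.4·(…)^5.2 = 6.77×10^-7
D = 0.66·(1.78×10^-6 + 6.77×10^-7)^0.04 = 0.3937 m = 394 mm
Check: V = 3.86 m/s, Re = 6.33×10^5, f = 0.01595, h_f = 17.2 m ≈ 18.5 m ✓

D ≈ 394 mm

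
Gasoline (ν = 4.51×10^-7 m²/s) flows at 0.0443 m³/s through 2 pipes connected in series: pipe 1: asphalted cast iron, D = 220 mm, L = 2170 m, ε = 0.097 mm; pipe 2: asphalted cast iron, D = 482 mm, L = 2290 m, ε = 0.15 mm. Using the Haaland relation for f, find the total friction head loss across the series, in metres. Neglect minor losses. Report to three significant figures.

H ≈ 11.9 m

Pipe 1: V = 1.165 m/s, Re = 5.68×10^5, ε/D = 4.41×10^-4, f = 0.01709, h_1 = f(L/D)V²/2g = 11.67 m
Pipe 2: V = 0.2428 m/s, Re = 2.59×10^5, ε/D = 3.11×10^-4, f = 0.01711, h_2 = f(L/D)V²/2g = 0.2442 m
Series → Q common, losses add: H = Σh = 11.91 m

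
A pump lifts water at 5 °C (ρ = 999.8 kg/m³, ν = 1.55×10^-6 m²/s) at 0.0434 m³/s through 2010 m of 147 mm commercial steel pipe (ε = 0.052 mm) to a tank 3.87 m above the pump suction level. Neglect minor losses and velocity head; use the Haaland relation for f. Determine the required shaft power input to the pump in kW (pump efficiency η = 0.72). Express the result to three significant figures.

P_shaft ≈ 49.4 kW

V = 4Q/(πD²) = 2.557 m/s; Re = 2.43×10^5; ε/D = 3.54×10^-4; f = 0.01749
h_f = f(L/D)V²/2g = 79.71 m
Total head H = z + h_f = 3.87 + 79.71 = 83.58 m
P_hyd = ρgQH = 999.8·9.81·0.0434·83.58 = 35.58 kW
P_shaft = P_hyd/η = 35.58/0.72 = 49.41 kW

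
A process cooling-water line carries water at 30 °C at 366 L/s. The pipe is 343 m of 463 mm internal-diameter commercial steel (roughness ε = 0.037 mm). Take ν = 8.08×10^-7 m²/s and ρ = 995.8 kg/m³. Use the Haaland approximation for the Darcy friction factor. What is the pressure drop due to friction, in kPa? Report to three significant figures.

Δp ≈ 22.3 kPa

V = 4Q/(πD²) = 4·0.366/(π·0.463²) = 2.174 m/s
Re = VD/ν = 2.174·0.463/8.08×10^-7 = 1.25×10^6 → turbulent
ε/D = 0.037/463 = 7.99×10^-5
Haaland: f = 0.01278
h_f = f(L/D)V²/(2g) = 0.01278·(343/0.463)·2.174²/(2·9.81) = 2.280 m
Δp = ρg·h_f = 995.8·9.81·2.280 = 22.27 kPa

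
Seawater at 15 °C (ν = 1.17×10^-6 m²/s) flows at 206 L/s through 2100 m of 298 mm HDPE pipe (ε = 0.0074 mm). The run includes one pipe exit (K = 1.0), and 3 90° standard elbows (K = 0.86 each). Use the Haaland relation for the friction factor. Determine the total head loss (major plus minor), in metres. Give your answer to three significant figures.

H_L ≈ 40.9 m

V = 4Q/(πD²) = 2.954 m/s; V²/2g = 0.4446 m
Re = 7.52×10^5, ε/D = 2.48×10^-5 → f = 0.01255 (Haaland)
Major: h_f = f(L/D)·V²/2g = 0.01255·7047·0.4446 = 39.32 m
Minor: ΣK = 3.58; h_m = ΣK·V²/2g = 1.592 m
Total H_L = 39.32 + 1.592 = 40.91 m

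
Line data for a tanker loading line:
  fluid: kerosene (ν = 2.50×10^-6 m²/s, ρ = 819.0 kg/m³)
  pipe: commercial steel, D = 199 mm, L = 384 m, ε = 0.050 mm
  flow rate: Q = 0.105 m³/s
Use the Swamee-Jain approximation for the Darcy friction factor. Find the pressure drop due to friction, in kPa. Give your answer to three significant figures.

Δp ≈ 152 kPa

V = 4Q/(πD²) = 4·0.105/(π·0.199²) = 3.376 m/s
Re = VD/ν = 3.376·0.199/2.50×10^-6 = 2.69×10^5 → turbulent
ε/D = 0.050/199 = 2.51×10^-4
Swamee-Jain: f = 0.01690
h_f = f(L/D)V²/(2g) = 0.01690·(384/0.199)·3.376²/(2·9.81) = 18.94 m
Δp = ρg·h_f = 819.0·9.81·18.94 = 152.2 kPa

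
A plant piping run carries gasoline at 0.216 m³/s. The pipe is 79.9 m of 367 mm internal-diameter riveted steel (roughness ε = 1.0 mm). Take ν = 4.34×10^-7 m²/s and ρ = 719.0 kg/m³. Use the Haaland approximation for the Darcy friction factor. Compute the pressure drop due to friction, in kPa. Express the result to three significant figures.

Δp ≈ 8.35 kPa

V = 4Q/(πD²) = 4·0.216/(π·0.367²) = 2.042 m/s
Re = VD/ν = 2.042·0.367/4.34×10^-7 = 1.73×10^6 → turbulent
ε/D = 1.0/367 = 0.00272
Haaland: f = 0.02560
h_f = f(L/D)V²/(2g) = 0.02560·(79.9/0.367)·2.042²/(2·9.81) = 1.184 m
Δp = ρg·h_f = 719.0·9.81·1.184 = 8.353 kPa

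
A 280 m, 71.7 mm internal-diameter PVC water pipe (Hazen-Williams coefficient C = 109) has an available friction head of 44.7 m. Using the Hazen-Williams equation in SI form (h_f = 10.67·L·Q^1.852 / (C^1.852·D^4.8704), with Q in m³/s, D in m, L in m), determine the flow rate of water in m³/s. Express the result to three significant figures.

Rearranging: Q = [h_f·C^1.852·D^4.8704 / (10.67·L)]^(1/1.852)
Q = [44.7·109^1.852·0.0717^4.8704 / (10.67·280)]^0.540 = 0.01102 m³/s

Q ≈ 0.0110 m³/s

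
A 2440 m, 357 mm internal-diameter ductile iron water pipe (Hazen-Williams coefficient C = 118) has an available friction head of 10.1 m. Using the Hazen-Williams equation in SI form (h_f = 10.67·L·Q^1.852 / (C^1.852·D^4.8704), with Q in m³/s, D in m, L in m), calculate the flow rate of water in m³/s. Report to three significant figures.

Rearranging: Q = [h_f·C^1.852·D^4.8704 / (10.67·L)]^(1/1.852)
Q = [10.1·118^1.852·0.357^4.8704 / (10.67·2440)]^0.540 = 0.1131 m³/s

Q ≈ 0.113 m³/s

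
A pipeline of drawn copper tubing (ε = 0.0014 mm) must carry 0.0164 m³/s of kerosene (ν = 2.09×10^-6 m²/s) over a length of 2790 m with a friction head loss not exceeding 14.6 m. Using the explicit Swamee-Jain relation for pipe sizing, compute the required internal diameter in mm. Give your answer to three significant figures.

Swamee-Jain (Type III): D = 0.66·[ε^1.25·(LQ²/(gh_f))^4.75 + ν·Q^9.4·(L/(gh_f))^5.2]^0.04
LQ²/(gh_f) = 0.005239; L/(gh_f) = 19.48
Term 1 = ε^1.25·(…)^4.75 = 7.07×10^-19; Term 2 = ν·Q^9.4·(…)^5.2 = 1.76×10^-16
D = 0.66·(7.07×10^-19 + 1.76×10^-16)^0.04 = 0.1547 m = 155 mm
Check: V = 0.873 m/s, Re = 6.46×10^4, f = 0.01966, h_f = 13.8 m ≈ 14.6 m ✓

D ≈ 155 mm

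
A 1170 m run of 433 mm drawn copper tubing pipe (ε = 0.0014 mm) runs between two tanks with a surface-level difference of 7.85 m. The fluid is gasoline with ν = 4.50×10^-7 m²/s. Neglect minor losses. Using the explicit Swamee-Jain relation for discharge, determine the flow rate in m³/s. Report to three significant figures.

Swamee-Jain (Type II): Q = -0.965·√(gD⁵h_f/L)·ln[ε/(3.7D) + √(3.17ν²L/(gD³h_f))]
√(gD⁵h_f/L) = √(9.81·0.433⁵·7.85/1170) = 0.03165
ε/(3.7D) = 8.74×10^-7; √(3.17ν²L/(gD³h_f)) = 1.10×10^-5
Q = -0.965·0.03165·ln(1.183×10^-5) = 0.3465 m³/s
Check: V = 2.35 m/s, Re = 2.26×10^6, f = 0.01030, h_f = 7.85 m ≈ 7.85 m ✓

Q ≈ 0.347 m³/s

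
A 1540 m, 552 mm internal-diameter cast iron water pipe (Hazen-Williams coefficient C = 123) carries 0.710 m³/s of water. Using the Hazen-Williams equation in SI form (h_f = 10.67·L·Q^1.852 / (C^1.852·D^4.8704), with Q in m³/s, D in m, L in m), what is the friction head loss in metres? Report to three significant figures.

h_f ≈ 21.2 m

h_f = 10.67·1540·0.710^1.852 / (123^1.852·0.552^4.8704) = 21.21 m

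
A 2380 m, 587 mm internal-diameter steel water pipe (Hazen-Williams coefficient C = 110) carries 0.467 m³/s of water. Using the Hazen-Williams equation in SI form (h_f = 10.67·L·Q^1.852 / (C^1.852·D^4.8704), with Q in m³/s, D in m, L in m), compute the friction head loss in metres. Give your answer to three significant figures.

h_f ≈ 13.8 m

h_f = 10.67·2380·0.467^1.852 / (110^1.852·0.587^4.8704) = 13.76 m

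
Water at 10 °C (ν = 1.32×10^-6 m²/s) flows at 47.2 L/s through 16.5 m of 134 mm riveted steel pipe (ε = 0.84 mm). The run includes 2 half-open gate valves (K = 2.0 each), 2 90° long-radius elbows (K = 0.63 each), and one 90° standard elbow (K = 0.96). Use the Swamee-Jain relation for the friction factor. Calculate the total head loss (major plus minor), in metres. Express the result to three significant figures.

H_L ≈ 5.87 m

V = 4Q/(πD²) = 3.347 m/s; V²/2g = 0.5709 m
Re = 3.40×10^5, ε/D = 0.00627 → f = 0.03292 (Swamee-Jain)
Major: h_f = f(L/D)·V²/2g = 0.03292·123.1·0.5709 = 2.314 m
Minor: ΣK = 6.22; h_m = ΣK·V²/2g = 3.551 m
Total H_L = 2.314 + 3.551 = 5.865 m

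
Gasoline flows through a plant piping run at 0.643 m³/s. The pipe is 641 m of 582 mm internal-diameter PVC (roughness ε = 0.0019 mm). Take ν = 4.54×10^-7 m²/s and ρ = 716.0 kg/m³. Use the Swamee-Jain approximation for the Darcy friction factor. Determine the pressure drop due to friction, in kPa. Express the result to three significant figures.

Δp ≈ 22.7 kPa

V = 4Q/(πD²) = 4·0.643/(π·0.582²) = 2.417 m/s
Re = VD/ν = 2.417·0.582/4.54×10^-7 = 3.10×10^6 → turbulent
ε/D = 0.0019/582 = 3.26×10^-6
Swamee-Jain: f = 0.009846
h_f = f(L/D)V²/(2g) = 0.009846·(641/0.582)·2.417²/(2·9.81) = 3.229 m
Δp = ρg·h_f = 716.0·9.81·3.229 = 22.68 kPa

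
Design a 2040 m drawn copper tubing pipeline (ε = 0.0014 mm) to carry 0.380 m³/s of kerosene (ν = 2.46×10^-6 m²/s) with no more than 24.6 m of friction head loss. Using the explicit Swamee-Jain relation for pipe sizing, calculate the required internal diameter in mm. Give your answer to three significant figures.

D ≈ 427 mm

Swamee-Jain (Type III): D = 0.66·[ε^1.25·(LQ²/(gh_f))^4.75 + ν·Q^9.4·(L/(gh_f))^5.2]^0.04
LQ²/(gh_f) = 1.221; L/(gh_f) = 8.453
Term 1 = ε^1.25·(…)^4.75 = 1.24×10^-7; Term 2 = ν·Q^9.4·(…)^5.2 = 1.83×10^-5
D = 0.66·(1.24×10^-7 + 1.83×10^-5)^0.04 = 0.4267 m = 427 mm
Check: V = 2.66 m/s, Re = 4.61×10^5, f = 0.01333, h_f = 22.9 m ≈ 24.6 m ✓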